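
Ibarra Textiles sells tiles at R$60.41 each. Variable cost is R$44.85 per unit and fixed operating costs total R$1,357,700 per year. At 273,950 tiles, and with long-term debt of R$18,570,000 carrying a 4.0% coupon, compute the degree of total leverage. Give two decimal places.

1.97

Total contribution margin = 273,950 × R$15.56 = R$4,262,662.00.
Operating income = contribution − fixed costs = R$4,262,662.00 − R$1,357,700 = R$2,904,962.00. Interest = R$742,800.00.
DOL = R$4,262,662.00 ÷ R$2,904,962.00 = 1.4674; DFL = R$2,904,962.00 ÷ R$2,162,162.00 = 1.3435.
DCL = DOL × DFL = 1.4674 × 1.3435 = 1.9715.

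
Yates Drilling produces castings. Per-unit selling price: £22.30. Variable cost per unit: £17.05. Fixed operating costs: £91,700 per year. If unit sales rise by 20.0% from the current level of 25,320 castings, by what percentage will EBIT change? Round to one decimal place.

+64.5%

At 25,320 units, contribution = 25,320 × £5.25 = £132,930.00.
Subtracting fixed costs: EBIT = £132,930.00 − £91,700 = £41,230.00.
So DOL = total CM / EBIT = £132,930.00 / £41,230.00 = 3.2241.
Operating income changes by 3.2241 × +20.0% = +64.5%.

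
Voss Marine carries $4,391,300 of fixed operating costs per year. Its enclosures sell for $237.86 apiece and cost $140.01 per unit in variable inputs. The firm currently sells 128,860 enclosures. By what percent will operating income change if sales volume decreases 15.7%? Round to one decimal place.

At 128,860 units, contribution = 128,860 × $97.85 = $12,608,951.00.
Operating income = contribution − fixed costs = $12,608,951.00 − $4,391,300 = $8,217,651.00.
DOL = contribution ÷ EBIT = $12,608,951.00 ÷ $8,217,651.00 = 1.5344.
So EBIT moves 1.5344 × (-15.7%) = -24.1%.

-24.1%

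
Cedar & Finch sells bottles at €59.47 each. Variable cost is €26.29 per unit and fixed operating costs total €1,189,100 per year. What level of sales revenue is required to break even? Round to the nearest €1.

€2,131,277

CM per unit = €59.47 − €26.29 = €33.18; CM ratio = €33.18 / €59.47 = 0.5579.
Break-even revenue = fixed costs × price ÷ CM = €1,189,100 × €59.47 ÷ €33.18 = €2,131,277.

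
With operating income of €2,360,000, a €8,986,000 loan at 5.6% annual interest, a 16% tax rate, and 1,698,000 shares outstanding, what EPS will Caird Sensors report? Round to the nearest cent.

Pre-tax income = €2,360,000 − €503,216.00 = €1,856,784.00.
Net income = €1,856,784.00 × (1 − 0.16) = €1,559,698.56.
Per share: €1,559,698.56 / 1,698,000 shares = €0.92.

€0.92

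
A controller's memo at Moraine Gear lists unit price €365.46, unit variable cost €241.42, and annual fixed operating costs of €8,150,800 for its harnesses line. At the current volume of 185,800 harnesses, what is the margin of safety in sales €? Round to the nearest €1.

Each unit contributes €365.46 − €241.42 = €124.04. Break-even units = €8,150,800 ÷ €124.04 = 65,711.06; break-even revenue = 65,711.06 × €365.46 = €24,014,764.33.
Current sales = 185,800 × €365.46 = €67,902,468.00.
Margin of safety = €67,902,468.00 − €24,014,764.33 = €43,887,704.

€43,887,704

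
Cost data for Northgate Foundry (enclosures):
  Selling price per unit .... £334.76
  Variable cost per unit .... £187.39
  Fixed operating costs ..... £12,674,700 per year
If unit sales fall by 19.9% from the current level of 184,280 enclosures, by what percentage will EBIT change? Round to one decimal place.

Contribution at this volume is 184,280 × £147.37 = £27,157,343.60.
Operating income = contribution − fixed costs = £27,157,343.60 − £12,674,700 = £14,482,643.60.
So DOL = total CM / EBIT = £27,157,343.60 / £14,482,643.60 = 1.8752.
Operating income changes by 1.8752 × -19.9% = -37.3%.

-37.3%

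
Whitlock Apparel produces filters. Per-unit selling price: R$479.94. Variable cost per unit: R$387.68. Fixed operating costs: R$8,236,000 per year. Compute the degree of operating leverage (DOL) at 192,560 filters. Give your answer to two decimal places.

At 192,560 units, contribution = 192,560 × R$92.26 = R$17,765,585.60.
EBIT = R$17,765,585.60 − R$8,236,000 = R$9,529,585.60.
DOL = contribution ÷ EBIT = R$17,765,585.60 ÷ R$9,529,585.60 = 1.8643.

1.86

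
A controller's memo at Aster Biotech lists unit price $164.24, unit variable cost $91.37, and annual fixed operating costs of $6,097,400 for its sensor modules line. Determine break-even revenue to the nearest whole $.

Contribution margin per unit = $164.24 − $91.37 = $72.87, a CM ratio of $72.87 ÷ $164.24 = 0.4437.
Break-even revenue = fixed costs × price ÷ CM = $6,097,400 × $164.24 ÷ $72.87 = $13,742,788.

$13,742,788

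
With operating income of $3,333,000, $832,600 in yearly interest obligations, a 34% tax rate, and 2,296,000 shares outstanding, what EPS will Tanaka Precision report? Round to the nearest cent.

$0.72

Pre-tax income = $3,333,000 − $832,600.00 = $2,500,400.00.
After tax at 34%: net income = $2,500,400.00 × 0.66 = $1,650,264.00.
Per share: $1,650,264.00 / 2,296,000 shares = $0.72.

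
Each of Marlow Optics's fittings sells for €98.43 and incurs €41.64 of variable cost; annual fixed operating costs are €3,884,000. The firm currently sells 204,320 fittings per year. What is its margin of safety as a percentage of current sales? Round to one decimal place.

Each unit contributes €98.43 − €41.64 = €56.79. Break-even units = €3,884,000 ÷ €56.79 = 68,392.32; break-even revenue = 68,392.32 × €98.43 = €6,731,856.31.
Current sales = 204,320 × €98.43 = €20,111,217.60.
Margin of safety = (€20,111,217.60 − €6,731,856.31) ÷ €20,111,217.60 = 66.5%.

66.5%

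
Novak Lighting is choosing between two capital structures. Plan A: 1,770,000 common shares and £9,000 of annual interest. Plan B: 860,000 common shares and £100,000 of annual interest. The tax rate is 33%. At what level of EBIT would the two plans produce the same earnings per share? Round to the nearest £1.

£186,000

Set EPS_A = EPS_B: (EBIT − £9,000)(1 − 0.33) ÷ 1,770,000 = (EBIT − £100,000)(1 − 0.33) ÷ 860,000.
The (1 − t) factor cancels: (EBIT − 9,000) × 860,000 = (EBIT − 100,000) × 1,770,000.
EBIT × (1,770,000 − 860,000) = 100,000 × 1,770,000 − 9,000 × 860,000 = 169,260,000,000, so EBIT = 169,260,000,000 ÷ 910,000 = 186,000.00.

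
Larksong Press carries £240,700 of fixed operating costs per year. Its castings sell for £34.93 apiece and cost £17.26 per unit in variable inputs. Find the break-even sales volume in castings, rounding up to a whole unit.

13,622 castings

Contribution margin per unit = £34.93 − £17.26 = £17.67.
Break-even Q = £240,700 / £17.67 = 13,621.96 → 13,622 castings.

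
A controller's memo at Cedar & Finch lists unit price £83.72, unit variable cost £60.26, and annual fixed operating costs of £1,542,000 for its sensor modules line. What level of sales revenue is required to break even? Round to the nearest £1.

£5,502,824

Contribution margin per unit = £83.72 − £60.26 = £23.46, a CM ratio of £23.46 ÷ £83.72 = 0.2802.
Break-even revenue = fixed costs × price ÷ CM = £1,542,000 × £83.72 ÷ £23.46 = £5,502,824.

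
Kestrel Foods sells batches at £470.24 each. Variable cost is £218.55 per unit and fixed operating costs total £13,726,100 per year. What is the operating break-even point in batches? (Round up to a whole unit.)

Each unit contributes £470.24 − £218.55 = £251.69.
Break-even Q = £13,726,100 / £251.69 = 54,535.74 → 54,536 batches.

54,536 batches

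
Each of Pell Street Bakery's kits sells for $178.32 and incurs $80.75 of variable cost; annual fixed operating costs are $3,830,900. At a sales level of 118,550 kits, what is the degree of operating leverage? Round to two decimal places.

1.50

At 118,550 units, contribution = 118,550 × $97.57 = $11,566,923.50.
EBIT = $11,566,923.50 − $3,830,900 = $7,736,023.50.
DOL = contribution ÷ EBIT = $11,566,923.50 ÷ $7,736,023.50 = 1.4952.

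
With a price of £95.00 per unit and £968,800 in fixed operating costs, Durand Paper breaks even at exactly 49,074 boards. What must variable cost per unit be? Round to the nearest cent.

Contribution per unit must be FC / Q = £968,800 / 49,074 = £19.7416.
Hence VC = price − CM = £95.00 − £19.7416 = £75.26.

£75.26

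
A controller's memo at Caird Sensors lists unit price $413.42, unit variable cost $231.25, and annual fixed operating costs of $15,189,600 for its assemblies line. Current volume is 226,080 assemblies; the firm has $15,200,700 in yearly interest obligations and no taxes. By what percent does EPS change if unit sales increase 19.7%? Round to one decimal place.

Contribution at this volume is 226,080 × $182.17 = $41,184,993.60.
EBIT = $41,184,993.60 − $15,189,600 = $25,995,393.60.
After interest of $15,200,700.00, pre-tax earnings = $10,794,693.60.
DCL = total CM / (EBIT − I) = $41,184,993.60 / $10,794,693.60 = 3.8153.
%ΔEPS = DCL × %ΔSales = 3.8153 × +19.7% = +75.2%.

+75.2%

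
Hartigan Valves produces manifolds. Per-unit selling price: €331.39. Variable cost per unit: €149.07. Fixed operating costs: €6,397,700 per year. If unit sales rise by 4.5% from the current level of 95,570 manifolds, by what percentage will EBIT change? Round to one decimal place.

Total contribution margin = 95,570 × €182.32 = €17,424,322.40.
Subtracting fixed costs: EBIT = €17,424,322.40 − €6,397,700 = €11,026,622.40.
DOL = contribution ÷ EBIT = €17,424,322.40 ÷ €11,026,622.40 = 1.5802.
Operating income changes by 1.5802 × +4.5% = +7.1%.

+7.1%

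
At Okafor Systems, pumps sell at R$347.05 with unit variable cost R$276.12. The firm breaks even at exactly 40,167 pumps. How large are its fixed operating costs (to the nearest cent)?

R$2,849,045.31

Contribution margin per unit = R$347.05 − R$276.12 = R$70.93.
Fixed costs = break-even units × CM = 40,167 × R$70.93 = R$2,849,045.31.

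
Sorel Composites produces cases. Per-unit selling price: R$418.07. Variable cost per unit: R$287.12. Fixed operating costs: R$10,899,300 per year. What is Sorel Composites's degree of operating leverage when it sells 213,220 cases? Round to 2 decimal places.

1.64

Contribution at this volume is 213,220 × R$130.95 = R$27,921,159.00.
Operating income = contribution − fixed costs = R$27,921,159.00 − R$10,899,300 = R$17,021,859.00.
So DOL = total CM / EBIT = R$27,921,159.00 / R$17,021,859.00 = 1.6403.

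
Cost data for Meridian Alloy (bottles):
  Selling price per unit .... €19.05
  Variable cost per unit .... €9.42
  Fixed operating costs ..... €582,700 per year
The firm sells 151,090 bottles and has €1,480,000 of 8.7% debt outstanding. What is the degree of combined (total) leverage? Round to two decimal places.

1.96

At 151,090 units, contribution = 151,090 × €9.63 = €1,454,996.70.
EBIT = €1,454,996.70 − €582,700 = €872,296.70. Interest = €128,760.00, so EBIT − I = €743,536.70.
DCL = contribution ÷ (EBIT − I) = €1,454,996.70 ÷ €743,536.70 = 1.9569.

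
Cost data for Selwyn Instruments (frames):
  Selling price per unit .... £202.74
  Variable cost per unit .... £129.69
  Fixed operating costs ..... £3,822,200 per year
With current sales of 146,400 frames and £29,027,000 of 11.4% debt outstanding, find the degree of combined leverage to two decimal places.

Total contribution margin = 146,400 × £73.05 = £10,694,520.00.
EBIT = £10,694,520.00 − £3,822,200 = £6,872,320.00. Interest = £3,309,078.00.
DOL = £10,694,520.00 ÷ £6,872,320.00 = 1.5562; DFL = £6,872,320.00 ÷ £3,563,242.00 = 1.9287.
Combined leverage = 1.5562 × 1.9287 = 3.0014.

3.00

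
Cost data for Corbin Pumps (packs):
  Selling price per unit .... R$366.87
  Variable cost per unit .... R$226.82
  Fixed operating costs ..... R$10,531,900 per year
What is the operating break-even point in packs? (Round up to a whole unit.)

75,201 packs

Each unit contributes R$366.87 − R$226.82 = R$140.05.
Break-even Q = R$10,531,900 / R$140.05 = 75,201.00 → 75,201 packs.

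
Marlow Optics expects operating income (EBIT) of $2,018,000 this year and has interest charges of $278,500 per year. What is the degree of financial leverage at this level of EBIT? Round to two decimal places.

Interest = $278,500.00.
DFL = EBIT ÷ (EBIT − I) = $2,018,000 ÷ ($2,018,000 − $278,500.00) = $2,018,000 ÷ $1,739,500.00 = 1.1601.

1.16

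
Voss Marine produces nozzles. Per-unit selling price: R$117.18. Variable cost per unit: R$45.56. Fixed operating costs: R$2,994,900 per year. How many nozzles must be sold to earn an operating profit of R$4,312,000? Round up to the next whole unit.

Unit CM = price − variable cost = R$117.18 − R$45.56 = R$71.62.
Required volume = (fixed costs + target profit) ÷ CM = (R$2,994,900 + R$4,312,000) ÷ R$71.62 = 102,023.18, so 102,024 nozzles.

102,024 nozzles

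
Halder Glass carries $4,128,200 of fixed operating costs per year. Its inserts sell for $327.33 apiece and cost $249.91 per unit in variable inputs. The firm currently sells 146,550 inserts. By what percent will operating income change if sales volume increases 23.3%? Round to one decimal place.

Contribution at this volume is 146,550 × $77.42 = $11,345,901.00.
Operating income = contribution − fixed costs = $11,345,901.00 − $4,128,200 = $7,217,701.00.
Degree of operating leverage = $11,345,901.00 / $7,217,701.00 = 1.5720.
So EBIT moves 1.5720 × (+23.3%) = +36.6%.

+36.6%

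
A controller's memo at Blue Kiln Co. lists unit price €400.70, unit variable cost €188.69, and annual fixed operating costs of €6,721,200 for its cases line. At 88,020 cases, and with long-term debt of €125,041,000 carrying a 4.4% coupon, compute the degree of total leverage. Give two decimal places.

2.90

At 88,020 units, contribution = 88,020 × €212.01 = €18,661,120.20.
Subtracting fixed costs: EBIT = €18,661,120.20 − €6,721,200 = €11,939,920.20. Interest = €5,501,804.00.
DOL = €18,661,120.20 ÷ €11,939,920.20 = 1.5629; DFL = €11,939,920.20 ÷ €6,438,116.20 = 1.8546.
DCL = DOL × DFL = 1.5629 × 1.8546 = 2.8986.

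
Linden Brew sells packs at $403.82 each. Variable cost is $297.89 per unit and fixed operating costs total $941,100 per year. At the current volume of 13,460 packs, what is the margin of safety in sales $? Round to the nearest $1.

$1,847,812

Each unit contributes $403.82 − $297.89 = $105.93. Break-even units = $941,100 ÷ $105.93 = 8,884.17; break-even revenue = 8,884.17 × $403.82 = $3,587,605.04.
Current sales = 13,460 × $403.82 = $5,435,417.20.
Margin of safety = $5,435,417.20 − $3,587,605.04 = $1,847,812.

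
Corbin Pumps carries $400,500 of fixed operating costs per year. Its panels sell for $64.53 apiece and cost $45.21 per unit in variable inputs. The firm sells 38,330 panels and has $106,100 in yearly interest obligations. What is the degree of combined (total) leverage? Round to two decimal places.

Contribution at this volume is 38,330 × $19.32 = $740,535.60.
Operating income = contribution − fixed costs = $740,535.60 − $400,500 = $340,035.60. Interest = $106,100.00.
DOL = $740,535.60 ÷ $340,035.60 = 2.1778; DFL = $340,035.60 ÷ $233,935.60 = 1.4535.
Combined leverage = 2.1778 × 1.4535 = 3.1654.

3.17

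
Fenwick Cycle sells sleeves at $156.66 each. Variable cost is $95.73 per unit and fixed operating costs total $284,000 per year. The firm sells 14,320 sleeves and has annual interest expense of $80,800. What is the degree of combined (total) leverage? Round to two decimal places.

At 14,320 units, contribution = 14,320 × $60.93 = $872,517.60.
EBIT = $872,517.60 − $284,000 = $588,517.60. Interest = $80,800.00.
DOL = $872,517.60 ÷ $588,517.60 = 1.4826; DFL = $588,517.60 ÷ $507,717.60 = 1.1591.
Combined leverage = 1.4826 × 1.1591 = 1.7185.

1.72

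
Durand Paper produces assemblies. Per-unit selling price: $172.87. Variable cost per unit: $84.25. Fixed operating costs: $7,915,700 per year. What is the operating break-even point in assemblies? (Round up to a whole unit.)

Contribution margin per unit = $172.87 − $84.25 = $88.62.
Break-even volume = fixed costs ÷ CM per unit = $7,915,700 ÷ $88.62 = 89,321.82, so 89,322 assemblies.

89,322 assemblies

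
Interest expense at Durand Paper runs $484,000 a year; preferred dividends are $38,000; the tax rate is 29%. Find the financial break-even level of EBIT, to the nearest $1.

Grossing the preferred dividend up to pre-tax terms: $38,000 / (1 − 0.29) = $53,521.13.
Financial break-even EBIT = interest + D_p ÷ (1 − t) = $484,000 + $53,521.13 = $537,521.13.

$537,521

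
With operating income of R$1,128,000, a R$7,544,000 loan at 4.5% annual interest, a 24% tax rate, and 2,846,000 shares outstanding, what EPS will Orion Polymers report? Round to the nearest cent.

R$0.21

Interest = R$339,480.00, so EBT = R$1,128,000 − R$339,480.00 = R$788,520.00.
After tax at 24%: net income = R$788,520.00 × 0.76 = R$599,275.20.
EPS = R$599,275.20 ÷ 2,846,000 = R$0.21.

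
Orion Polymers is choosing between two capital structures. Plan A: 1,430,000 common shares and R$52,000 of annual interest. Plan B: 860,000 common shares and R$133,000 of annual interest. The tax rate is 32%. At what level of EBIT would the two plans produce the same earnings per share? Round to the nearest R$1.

R$255,211

Set EPS_A = EPS_B: (EBIT − R$52,000)(1 − 0.32) ÷ 1,430,000 = (EBIT − R$133,000)(1 − 0.32) ÷ 860,000.
The (1 − t) factor cancels: (EBIT − 52,000) × 860,000 = (EBIT − 133,000) × 1,430,000.
EBIT × (1,430,000 − 860,000) = 133,000 × 1,430,000 − 52,000 × 860,000 = 145,470,000,000, so EBIT = 145,470,000,000 ÷ 570,000 = 255,210.53.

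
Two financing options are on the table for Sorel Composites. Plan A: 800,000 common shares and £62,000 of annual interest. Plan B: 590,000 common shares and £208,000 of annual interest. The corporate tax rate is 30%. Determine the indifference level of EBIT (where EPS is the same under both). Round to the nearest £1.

£618,190

At indifference, (EBIT − 62,000)(1 − t)/800,000 = (EBIT − 208,000)(1 − t)/590,000.
The (1 − t) factor cancels: (EBIT − 62,000) × 590,000 = (EBIT − 208,000) × 800,000.
Solving, EBIT = (208,000·800,000 − 62,000·590,000) / (800,000 − 590,000) = 129,820,000,000 / 210,000 = 618,190.48.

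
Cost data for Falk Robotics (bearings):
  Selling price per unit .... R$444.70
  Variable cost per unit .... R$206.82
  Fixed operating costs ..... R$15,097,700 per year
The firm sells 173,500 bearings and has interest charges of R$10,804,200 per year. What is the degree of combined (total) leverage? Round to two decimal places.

At 173,500 units, contribution = 173,500 × R$237.88 = R$41,272,180.00.
Operating income = contribution − fixed costs = R$41,272,180.00 − R$15,097,700 = R$26,174,480.00. Interest = R$10,804,200.00, so EBIT − I = R$15,370,280.00.
Degree of total leverage = total CM / (EBIT − interest) = R$41,272,180.00 / R$15,370,280.00 = 2.6852.

2.69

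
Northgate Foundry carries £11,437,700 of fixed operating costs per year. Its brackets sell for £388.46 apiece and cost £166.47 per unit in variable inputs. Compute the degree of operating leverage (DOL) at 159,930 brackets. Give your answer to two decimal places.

At 159,930 units, contribution = 159,930 × £221.99 = £35,502,860.70.
Subtracting fixed costs: EBIT = £35,502,860.70 − £11,437,700 = £24,065,160.70.
DOL = contribution ÷ EBIT = £35,502,860.70 ÷ £24,065,160.70 = 1.4753.

1.48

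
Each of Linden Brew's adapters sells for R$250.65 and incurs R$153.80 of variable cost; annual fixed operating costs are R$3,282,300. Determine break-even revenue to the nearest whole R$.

R$8,494,667

Contribution margin per unit = R$250.65 − R$153.80 = R$96.85, a CM ratio of R$96.85 ÷ R$250.65 = 0.3864.
Break-even sales = FC ÷ CM ratio = R$3,282,300 × R$250.65 / R$96.85 = R$8,494,667.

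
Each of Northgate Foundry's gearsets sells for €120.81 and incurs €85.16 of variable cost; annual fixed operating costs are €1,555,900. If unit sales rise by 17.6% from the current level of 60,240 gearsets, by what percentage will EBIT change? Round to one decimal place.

At 60,240 units, contribution = 60,240 × €35.65 = €2,147,556.00.
EBIT = €2,147,556.00 − €1,555,900 = €591,656.00.
Degree of operating leverage = €2,147,556.00 / €591,656.00 = 3.6297.
%ΔEBIT = DOL × %ΔSales = 3.6297 × +17.6% = +63.9%.

+63.9%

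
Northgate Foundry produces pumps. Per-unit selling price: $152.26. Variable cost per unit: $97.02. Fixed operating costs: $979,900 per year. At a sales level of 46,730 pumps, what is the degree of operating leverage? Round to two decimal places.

1.61

Contribution at this volume is 46,730 × $55.24 = $2,581,365.20.
EBIT = $2,581,365.20 − $979,900 = $1,601,465.20.
DOL = contribution ÷ EBIT = $2,581,365.20 ÷ $1,601,465.20 = 1.6119.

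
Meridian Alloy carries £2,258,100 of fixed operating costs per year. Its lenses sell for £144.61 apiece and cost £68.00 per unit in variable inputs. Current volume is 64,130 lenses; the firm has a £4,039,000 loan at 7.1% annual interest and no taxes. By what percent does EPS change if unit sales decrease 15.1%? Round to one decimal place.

Total contribution margin = 64,130 × £76.61 = £4,912,999.30.
EBIT = £4,912,999.30 − £2,258,100 = £2,654,899.30.
After interest of £286,769.00, pre-tax earnings = £2,368,130.30.
DCL = total CM / (EBIT − I) = £4,912,999.30 / £2,368,130.30 = 2.0746.
EPS therefore changes by 2.0746 × (-15.1%) = -31.3%.

-31.3%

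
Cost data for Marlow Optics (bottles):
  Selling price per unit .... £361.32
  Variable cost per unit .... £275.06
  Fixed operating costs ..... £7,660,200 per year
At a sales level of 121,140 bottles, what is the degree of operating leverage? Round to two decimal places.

3.75

At 121,140 units, contribution = 121,140 × £86.26 = £10,449,536.40.
Subtracting fixed costs: EBIT = £10,449,536.40 − £7,660,200 = £2,789,336.40.
Degree of operating leverage = £10,449,536.40 / £2,789,336.40 = 3.7462.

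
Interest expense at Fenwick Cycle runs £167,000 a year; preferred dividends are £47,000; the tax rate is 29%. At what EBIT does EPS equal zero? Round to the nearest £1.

Grossing the preferred dividend up to pre-tax terms: £47,000 / (1 − 0.29) = £66,197.18.
Financial break-even EBIT = interest + D_p ÷ (1 − t) = £167,000 + £66,197.18 = £233,197.18.

£233,197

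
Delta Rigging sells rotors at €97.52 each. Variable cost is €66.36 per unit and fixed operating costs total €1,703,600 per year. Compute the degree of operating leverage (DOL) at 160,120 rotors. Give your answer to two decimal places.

Total contribution margin = 160,120 × €31.16 = €4,989,339.20.
Operating income = contribution − fixed costs = €4,989,339.20 − €1,703,600 = €3,285,739.20.
DOL = contribution ÷ EBIT = €4,989,339.20 ÷ €3,285,739.20 = 1.5185.

1.52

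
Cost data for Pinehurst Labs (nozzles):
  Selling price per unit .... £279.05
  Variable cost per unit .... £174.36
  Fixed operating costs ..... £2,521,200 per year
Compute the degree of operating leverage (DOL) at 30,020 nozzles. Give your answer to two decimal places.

At 30,020 units, contribution = 30,020 × £104.69 = £3,142,793.80.
EBIT = £3,142,793.80 − £2,521,200 = £621,593.80.
DOL = contribution ÷ EBIT = £3,142,793.80 ÷ £621,593.80 = 5.0560.

5.06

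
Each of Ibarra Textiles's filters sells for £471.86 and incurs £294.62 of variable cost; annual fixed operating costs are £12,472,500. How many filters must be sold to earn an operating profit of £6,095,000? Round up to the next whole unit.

104,760 filters

Contribution margin per unit = £471.86 − £294.62 = £177.24.
Units = (FC + target) / CM = (£12,472,500 + £6,095,000) / £177.24 = 104,759.08, so 104,760 filters.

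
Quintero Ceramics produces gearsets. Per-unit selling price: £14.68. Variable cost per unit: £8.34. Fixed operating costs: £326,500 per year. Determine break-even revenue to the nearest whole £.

Contribution margin per unit = £14.68 − £8.34 = £6.34, a CM ratio of £6.34 ÷ £14.68 = 0.4319.
Break-even revenue = fixed costs × price ÷ CM = £326,500 × £14.68 ÷ £6.34 = £755,997.

£755,997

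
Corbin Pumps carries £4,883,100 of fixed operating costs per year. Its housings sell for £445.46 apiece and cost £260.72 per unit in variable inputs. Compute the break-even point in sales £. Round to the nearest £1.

CM per unit = £445.46 − £260.72 = £184.74; CM ratio = £184.74 / £445.46 = 0.4147.
Break-even revenue = fixed costs × price ÷ CM = £4,883,100 × £445.46 ÷ £184.74 = £11,774,525.

£11,774,525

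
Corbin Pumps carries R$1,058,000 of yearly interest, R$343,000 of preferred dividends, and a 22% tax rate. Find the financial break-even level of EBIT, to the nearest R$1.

R$1,497,744

Preferred dividends are paid after tax, so their pre-tax equivalent is R$343,000 ÷ (1 − 0.22) = R$439,743.59.
EPS = 0 when EBIT covers interest plus the pre-tax preferred burden: R$1,058,000 + R$439,743.59 = R$1,497,743.59.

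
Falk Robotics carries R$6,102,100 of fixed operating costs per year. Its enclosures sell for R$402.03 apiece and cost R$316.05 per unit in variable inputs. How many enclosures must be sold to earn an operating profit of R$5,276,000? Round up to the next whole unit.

Each unit contributes R$402.03 − R$316.05 = R$85.98.
Need Q such that Q × R$85.98 − R$6,102,100 = R$5,276,000, i.e. Q = R$11,378,100 / R$85.98 = 132,334.26 → 132,335.

132,335 enclosures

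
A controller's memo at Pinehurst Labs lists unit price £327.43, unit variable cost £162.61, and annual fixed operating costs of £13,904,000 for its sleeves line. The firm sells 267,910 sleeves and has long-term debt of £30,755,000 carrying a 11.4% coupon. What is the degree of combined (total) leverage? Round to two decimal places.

Contribution at this volume is 267,910 × £164.82 = £44,156,926.20.
EBIT = £44,156,926.20 − £13,904,000 = £30,252,926.20. Interest = £3,506,070.00, so EBIT − I = £26,746,856.20.
Degree of total leverage = total CM / (EBIT − interest) = £44,156,926.20 / £26,746,856.20 = 1.6509.

1.65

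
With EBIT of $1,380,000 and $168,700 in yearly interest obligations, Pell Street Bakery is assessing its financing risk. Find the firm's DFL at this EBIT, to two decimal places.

1.14

Interest = $168,700.00.
Degree of financial leverage = EBIT / (EBIT − interest) = $1,380,000 / $1,211,300.00 = 1.1393.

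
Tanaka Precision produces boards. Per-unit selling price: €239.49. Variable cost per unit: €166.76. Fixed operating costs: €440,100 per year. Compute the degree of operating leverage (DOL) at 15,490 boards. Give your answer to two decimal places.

1.64

Total contribution margin = 15,490 × €72.73 = €1,126,587.70.
Operating income = contribution − fixed costs = €1,126,587.70 − €440,100 = €686,487.70.
Degree of operating leverage = €1,126,587.70 / €686,487.70 = 1.6411.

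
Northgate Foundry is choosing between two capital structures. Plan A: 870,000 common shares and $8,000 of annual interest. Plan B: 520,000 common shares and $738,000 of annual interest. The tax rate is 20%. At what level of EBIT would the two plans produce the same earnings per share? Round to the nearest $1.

$1,822,571

Set EPS_A = EPS_B: (EBIT − $8,000)(1 − 0.20) ÷ 870,000 = (EBIT − $738,000)(1 − 0.20) ÷ 520,000.
Cancelling (1 − t) and cross-multiplying: 520,000·(EBIT − 8,000) = 870,000·(EBIT − 738,000).
EBIT × (870,000 − 520,000) = 738,000 × 870,000 − 8,000 × 520,000 = 637,900,000,000, so EBIT = 637,900,000,000 ÷ 350,000 = 1,822,571.43.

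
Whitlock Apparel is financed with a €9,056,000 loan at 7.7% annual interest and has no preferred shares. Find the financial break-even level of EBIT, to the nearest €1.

Annual interest = 7.7% × €9,056,000 = €697,312.00.
Without preferred stock the financial break-even is simply EBIT = interest = €697,312.00.

€697,312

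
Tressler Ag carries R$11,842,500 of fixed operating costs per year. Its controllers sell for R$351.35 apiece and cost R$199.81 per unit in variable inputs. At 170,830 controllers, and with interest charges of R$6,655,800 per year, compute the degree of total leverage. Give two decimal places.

3.50

Total contribution margin = 170,830 × R$151.54 = R$25,887,578.20.
Subtracting fixed costs: EBIT = R$25,887,578.20 − R$11,842,500 = R$14,045,078.20. Interest = R$6,655,800.00.
DOL = R$25,887,578.20 ÷ R$14,045,078.20 = 1.8432; DFL = R$14,045,078.20 ÷ R$7,389,278.20 = 1.9007.
Combined leverage = 1.8432 × 1.9007 = 3.5034.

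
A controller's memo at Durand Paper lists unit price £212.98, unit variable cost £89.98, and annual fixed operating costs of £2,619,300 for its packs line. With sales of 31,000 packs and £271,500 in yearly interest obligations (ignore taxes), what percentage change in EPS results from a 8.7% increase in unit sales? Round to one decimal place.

At 31,000 units, contribution = 31,000 × £123.00 = £3,813,000.00.
EBIT = £3,813,000.00 − £2,619,300 = £1,193,700.00.
After interest of £271,500.00, pre-tax earnings = £922,200.00.
DCL = total CM / (EBIT − I) = £3,813,000.00 / £922,200.00 = 4.1347.
%ΔEPS = DCL × %ΔSales = 4.1347 × +8.7% = +36.0%.

+36.0%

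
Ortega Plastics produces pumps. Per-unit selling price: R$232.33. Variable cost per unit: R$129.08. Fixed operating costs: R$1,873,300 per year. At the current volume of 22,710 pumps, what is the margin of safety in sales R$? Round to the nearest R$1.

Contribution margin per unit = R$232.33 − R$129.08 = R$103.25. Break-even units = R$1,873,300 ÷ R$103.25 = 18,143.34; break-even revenue = 18,143.34 × R$232.33 = R$4,215,242.51.
Current sales = 22,710 × R$232.33 = R$5,276,214.30.
Margin of safety = R$5,276,214.30 − R$4,215,242.51 = R$1,060,972.

R$1,060,972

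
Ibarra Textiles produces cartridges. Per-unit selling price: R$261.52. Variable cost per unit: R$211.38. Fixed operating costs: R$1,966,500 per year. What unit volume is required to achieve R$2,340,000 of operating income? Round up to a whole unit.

85,890 cartridges

Unit CM = price − variable cost = R$261.52 − R$211.38 = R$50.14.
Need Q such that Q × R$50.14 − R$1,966,500 = R$2,340,000, i.e. Q = R$4,306,500 / R$50.14 = 85,889.51 → 85,890.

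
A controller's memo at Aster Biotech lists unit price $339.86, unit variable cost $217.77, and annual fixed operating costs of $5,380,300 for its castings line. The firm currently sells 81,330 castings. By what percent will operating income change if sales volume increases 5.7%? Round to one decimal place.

+12.4%

Total contribution margin = 81,330 × $122.09 = $9,929,579.70.
EBIT = $9,929,579.70 − $5,380,300 = $4,549,279.70.
DOL = contribution ÷ EBIT = $9,929,579.70 ÷ $4,549,279.70 = 2.1827.
Operating income changes by 2.1827 × +5.7% = +12.4%.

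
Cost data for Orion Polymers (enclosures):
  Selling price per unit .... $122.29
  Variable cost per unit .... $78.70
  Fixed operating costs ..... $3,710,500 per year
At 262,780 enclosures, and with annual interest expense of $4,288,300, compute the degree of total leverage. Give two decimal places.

3.31

At 262,780 units, contribution = 262,780 × $43.59 = $11,454,580.20.
EBIT = $11,454,580.20 − $3,710,500 = $7,744,080.20. Interest = $4,288,300.00, so EBIT − I = $3,455,780.20.
Degree of total leverage = total CM / (EBIT − interest) = $11,454,580.20 / $3,455,780.20 = 3.3146.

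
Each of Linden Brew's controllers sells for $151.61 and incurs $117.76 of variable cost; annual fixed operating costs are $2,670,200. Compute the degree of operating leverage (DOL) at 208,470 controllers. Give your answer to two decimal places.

1.61

Contribution at this volume is 208,470 × $33.85 = $7,056,709.50.
Subtracting fixed costs: EBIT = $7,056,709.50 − $2,670,200 = $4,386,509.50.
DOL = contribution ÷ EBIT = $7,056,709.50 ÷ $4,386,509.50 = 1.6087.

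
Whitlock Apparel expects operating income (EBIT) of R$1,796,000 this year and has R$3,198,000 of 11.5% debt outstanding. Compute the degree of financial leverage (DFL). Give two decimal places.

Annual interest charges come to R$367,770.00.
DFL = EBIT ÷ (EBIT − I) = R$1,796,000 ÷ (R$1,796,000 − R$367,770.00) = R$1,796,000 ÷ R$1,428,230.00 = 1.2575.

1.26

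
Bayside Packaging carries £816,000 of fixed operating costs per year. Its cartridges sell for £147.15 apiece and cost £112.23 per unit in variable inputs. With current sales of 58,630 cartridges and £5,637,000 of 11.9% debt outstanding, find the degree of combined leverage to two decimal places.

3.65

Total contribution margin = 58,630 × £34.92 = £2,047,359.60.
Operating income = contribution − fixed costs = £2,047,359.60 − £816,000 = £1,231,359.60. Interest = £670,803.00, so EBIT − I = £560,556.60.
Degree of total leverage = total CM / (EBIT − interest) = £2,047,359.60 / £560,556.60 = 3.6524.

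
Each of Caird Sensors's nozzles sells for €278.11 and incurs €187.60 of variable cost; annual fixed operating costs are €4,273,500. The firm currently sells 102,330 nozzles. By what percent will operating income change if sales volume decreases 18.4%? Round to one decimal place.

-34.2%

Contribution at this volume is 102,330 × €90.51 = €9,261,888.30.
Subtracting fixed costs: EBIT = €9,261,888.30 − €4,273,500 = €4,988,388.30.
DOL = contribution ÷ EBIT = €9,261,888.30 ÷ €4,988,388.30 = 1.8567.
Operating income changes by 1.8567 × -18.4% = -34.2%.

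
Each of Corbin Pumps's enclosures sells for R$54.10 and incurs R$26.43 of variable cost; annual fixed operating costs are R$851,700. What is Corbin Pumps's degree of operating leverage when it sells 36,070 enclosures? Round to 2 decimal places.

6.82

Total contribution margin = 36,070 × R$27.67 = R$998,056.90.
Subtracting fixed costs: EBIT = R$998,056.90 − R$851,700 = R$146,356.90.
DOL = contribution ÷ EBIT = R$998,056.90 ÷ R$146,356.90 = 6.8193.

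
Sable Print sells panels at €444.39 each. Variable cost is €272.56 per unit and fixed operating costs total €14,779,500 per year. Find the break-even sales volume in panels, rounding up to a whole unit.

Unit CM = price − variable cost = €444.39 − €272.56 = €171.83.
Break-even Q = €14,779,500 / €171.83 = 86,012.34 → 86,013 panels.

86,013 panels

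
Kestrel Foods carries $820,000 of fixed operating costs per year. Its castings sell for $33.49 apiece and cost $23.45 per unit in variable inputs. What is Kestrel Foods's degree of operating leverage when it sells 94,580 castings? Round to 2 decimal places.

Contribution at this volume is 94,580 × $10.04 = $949,583.20.
Operating income = contribution − fixed costs = $949,583.20 − $820,000 = $129,583.20.
So DOL = total CM / EBIT = $949,583.20 / $129,583.20 = 7.3280.

7.33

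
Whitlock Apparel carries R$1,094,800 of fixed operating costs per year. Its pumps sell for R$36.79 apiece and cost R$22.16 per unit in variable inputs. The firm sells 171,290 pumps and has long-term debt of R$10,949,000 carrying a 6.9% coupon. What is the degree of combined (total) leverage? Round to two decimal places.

Contribution at this volume is 171,290 × R$14.63 = R$2,505,972.70.
Subtracting fixed costs: EBIT = R$2,505,972.70 − R$1,094,800 = R$1,411,172.70. Interest = R$755,481.00, so EBIT − I = R$655,691.70.
Degree of total leverage = total CM / (EBIT − interest) = R$2,505,972.70 / R$655,691.70 = 3.8219.

3.82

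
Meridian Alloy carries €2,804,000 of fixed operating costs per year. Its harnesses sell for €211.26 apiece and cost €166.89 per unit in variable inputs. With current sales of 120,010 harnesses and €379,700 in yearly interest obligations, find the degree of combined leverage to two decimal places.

At 120,010 units, contribution = 120,010 × €44.37 = €5,324,843.70.
EBIT = €5,324,843.70 − €2,804,000 = €2,520,843.70. Interest = €379,700.00.
DOL = €5,324,843.70 ÷ €2,520,843.70 = 2.1123; DFL = €2,520,843.70 ÷ €2,141,143.70 = 1.1773.
Combined leverage = 2.1123 × 1.1773 = 2.4868.

2.49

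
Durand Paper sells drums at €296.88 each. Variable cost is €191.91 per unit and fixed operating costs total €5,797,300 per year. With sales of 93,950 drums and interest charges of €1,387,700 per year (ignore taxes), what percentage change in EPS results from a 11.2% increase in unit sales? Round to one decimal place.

Contribution at this volume is 93,950 × €104.97 = €9,861,931.50.
EBIT = €9,861,931.50 − €5,797,300 = €4,064,631.50.
Interest = €1,387,700.00, so EBIT − I = €2,676,931.50.
DCL = total CM / (EBIT − I) = €9,861,931.50 / €2,676,931.50 = 3.6840.
%ΔEPS = DCL × %ΔSales = 3.6840 × +11.2% = +41.3%.

+41.3%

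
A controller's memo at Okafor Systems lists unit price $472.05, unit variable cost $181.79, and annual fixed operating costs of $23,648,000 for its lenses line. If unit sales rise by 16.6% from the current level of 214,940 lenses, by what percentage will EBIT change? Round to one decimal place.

At 214,940 units, contribution = 214,940 × $290.26 = $62,388,484.40.
Operating income = contribution − fixed costs = $62,388,484.40 − $23,648,000 = $38,740,484.40.
DOL = contribution ÷ EBIT = $62,388,484.40 ÷ $38,740,484.40 = 1.6104.
Operating income changes by 1.6104 × +16.6% = +26.7%.

+26.7%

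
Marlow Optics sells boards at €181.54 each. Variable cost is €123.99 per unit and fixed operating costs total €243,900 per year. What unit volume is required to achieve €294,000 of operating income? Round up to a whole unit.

9,347 boards

Contribution margin per unit = €181.54 − €123.99 = €57.55.
Units = (FC + target) / CM = (€243,900 + €294,000) / €57.55 = 9,346.66, so 9,347 boards.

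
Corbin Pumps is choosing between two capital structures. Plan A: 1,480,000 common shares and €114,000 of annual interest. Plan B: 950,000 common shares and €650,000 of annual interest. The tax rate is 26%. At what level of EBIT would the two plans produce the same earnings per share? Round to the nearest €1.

€1,610,755

At indifference, (EBIT − 114,000)(1 − t)/1,480,000 = (EBIT − 650,000)(1 − t)/950,000.
Cancelling (1 − t) and cross-multiplying: 950,000·(EBIT − 114,000) = 1,480,000·(EBIT − 650,000).
EBIT × (1,480,000 − 950,000) = 650,000 × 1,480,000 − 114,000 × 950,000 = 853,700,000,000, so EBIT = 853,700,000,000 ÷ 530,000 = 1,610,754.72.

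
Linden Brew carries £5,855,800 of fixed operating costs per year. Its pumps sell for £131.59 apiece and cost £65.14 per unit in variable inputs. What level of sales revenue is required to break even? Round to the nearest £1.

£11,596,158

Contribution margin per unit = £131.59 − £65.14 = £66.45, a CM ratio of £66.45 ÷ £131.59 = 0.5050.
Break-even sales = FC ÷ CM ratio = £5,855,800 × £131.59 / £66.45 = £11,596,158.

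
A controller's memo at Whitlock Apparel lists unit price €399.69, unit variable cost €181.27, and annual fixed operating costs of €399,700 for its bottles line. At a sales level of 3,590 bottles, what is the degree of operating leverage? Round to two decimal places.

2.04

Total contribution margin = 3,590 × €218.42 = €784,127.80.
Subtracting fixed costs: EBIT = €784,127.80 − €399,700 = €384,427.80.
Degree of operating leverage = €784,127.80 / €384,427.80 = 2.0397.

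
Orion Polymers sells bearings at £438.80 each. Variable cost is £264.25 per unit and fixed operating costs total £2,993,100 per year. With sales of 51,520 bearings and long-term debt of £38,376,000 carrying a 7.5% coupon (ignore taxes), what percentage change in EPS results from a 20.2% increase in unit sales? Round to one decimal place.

+58.2%

Contribution at this volume is 51,520 × £174.55 = £8,992,816.00.
Subtracting fixed costs: EBIT = £8,992,816.00 − £2,993,100 = £5,999,716.00.
After interest of £2,878,200.00, pre-tax earnings = £3,121,516.00.
Degree of combined leverage = contribution ÷ (EBIT − I) = £8,992,816.00 ÷ £3,121,516.00 = 2.8809.
EPS therefore changes by 2.8809 × (+20.2%) = +58.2%.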